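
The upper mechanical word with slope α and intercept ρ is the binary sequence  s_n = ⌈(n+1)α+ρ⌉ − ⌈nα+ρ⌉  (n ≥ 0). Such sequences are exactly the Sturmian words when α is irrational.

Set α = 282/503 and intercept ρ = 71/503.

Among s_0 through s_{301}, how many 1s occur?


#1s = Σ_{n=0}^{301} s_n = Σ_{n=0}^{301} (⌈(n+1)α+ρ⌉ − ⌈nα+ρ⌉)
the sum telescopes: every ⌈nα+ρ⌉ with 0 < n < 302 appears once with + and once with −, leaving ⌈302α+ρ⌉ − ⌈0·α+ρ⌉
302α + ρ = (302·282 + 71) / 503 = 85235/503
ρ = 71/503
⌈85235/503⌉ = 170,  ⌈71/503⌉ = 1
#1s = 170 − 1 = 169

169


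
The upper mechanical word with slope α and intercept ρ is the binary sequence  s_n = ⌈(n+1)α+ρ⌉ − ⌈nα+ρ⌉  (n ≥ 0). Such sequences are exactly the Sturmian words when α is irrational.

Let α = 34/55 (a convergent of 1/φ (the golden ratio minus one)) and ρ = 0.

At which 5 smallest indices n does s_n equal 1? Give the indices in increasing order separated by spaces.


n=0: ⌈34/55⌉−⌈0/55⌉ = 1−0 = 1  ← one
n=1: ⌈68/55⌉−⌈34/55⌉ = 2−1 = 1  ← one
n=2: ⌈102/55⌉−⌈68/55⌉ = 2−2 = 0
n=3: ⌈136/55⌉−⌈102/55⌉ = 3−2 = 1  ← one
n=4: ⌈170/55⌉−⌈136/55⌉ = 4−3 = 1  ← one
n=5: ⌈204/55⌉−⌈170/55⌉ = 4−4 = 0
n=6: ⌈238/55⌉−⌈204/55⌉ = 5−4 = 1  ← one
positions of the first 5 ones: 0 1 3 4 6

0 1 3 4 6


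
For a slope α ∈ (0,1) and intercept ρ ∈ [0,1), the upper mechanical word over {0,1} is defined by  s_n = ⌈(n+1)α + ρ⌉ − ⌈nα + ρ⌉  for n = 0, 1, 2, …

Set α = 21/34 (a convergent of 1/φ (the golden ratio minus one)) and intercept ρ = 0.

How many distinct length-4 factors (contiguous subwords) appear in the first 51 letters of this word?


t_n = ⌈(n·21)/34⌉ for n = 0 … 51:
  n=0…9: ⌈0/34⌉=0 ⌈21/34⌉=1 ⌈42/34⌉=2 ⌈63/34⌉=2 ⌈84/34⌉=3 ⌈105/34⌉=4 ⌈126/34⌉=4 ⌈147/34⌉=5 ⌈168/34⌉=5 ⌈189/34⌉=6
  n=10…19: ⌈210/34⌉=7 ⌈231/34⌉=7 ⌈252/34⌉=8 ⌈273/34⌉=9 ⌈294/34⌉=9 ⌈315/34⌉=10 ⌈336/34⌉=10 ⌈357/34⌉=11 ⌈378/34⌉=12 ⌈399/34⌉=12
  n=20…29: ⌈420/34⌉=13 ⌈441/34⌉=13 ⌈462/34⌉=14 ⌈483/34⌉=15 ⌈504/34⌉=15 ⌈525/34⌉=16 ⌈546/34⌉=17 ⌈567/34⌉=17 ⌈588/34⌉=18 ⌈609/34⌉=18
  n=30…39: ⌈630/34⌉=19 ⌈651/34⌉=20 ⌈672/34⌉=20 ⌈693/34⌉=21 ⌈714/34⌉=21 ⌈735/34⌉=22 ⌈756/34⌉=23 ⌈777/34⌉=23 ⌈798/34⌉=24 ⌈819/34⌉=25
  n=40…49: ⌈840/34⌉=25 ⌈861/34⌉=26 ⌈882/34⌉=26 ⌈903/34⌉=27 ⌈924/34⌉=28 ⌈945/34⌉=28 ⌈966/34⌉=29 ⌈987/34⌉=30 ⌈1008/34⌉=30 ⌈1029/34⌉=31
  n=50…51: ⌈1050/34⌉=31 ⌈1071/34⌉=32
s_n = t_(n+1) − t_n for n = 0 … 50 gives
prefix = 110110101101101011010110110101101011011010110110101
slide a length-4 window over [0..3] … [47..50] (48 windows); first occurrence of each distinct factor:
  [  0..  3] 1101
  [  1..  4] 1011
  [  2..  5] 0110
  [  4..  7] 1010
  [  5..  8] 0101
  (the other 43 windows repeat one of these)
distinct factors: {0101, 0110, 1010, 1011, 1101}
count = 5  (Sturmian bound for length 4 is 5)

5


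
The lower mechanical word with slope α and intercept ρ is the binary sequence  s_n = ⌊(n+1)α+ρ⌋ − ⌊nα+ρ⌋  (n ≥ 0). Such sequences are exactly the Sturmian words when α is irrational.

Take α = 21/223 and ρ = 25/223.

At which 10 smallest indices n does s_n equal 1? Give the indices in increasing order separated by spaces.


9 20 30 41 51 62 73 83 94 104

n=0: ⌊46/223⌋−⌊25/223⌋ = 0−0 = 0
n=1: ⌊67/223⌋−⌊46/223⌋ = 0−0 = 0
  …
n=9: ⌊235/223⌋−⌊214/223⌋ = 1−0 = 1  ← one
n=10: ⌊256/223⌋−⌊235/223⌋ = 1−1 = 0
n=11: ⌊277/223⌋−⌊256/223⌋ = 1−1 = 0
  …
n=20: ⌊466/223⌋−⌊445/223⌋ = 2−1 = 1  ← one
n=21: ⌊487/223⌋−⌊466/223⌋ = 2−2 = 0
n=22: ⌊508/223⌋−⌊487/223⌋ = 2−2 = 0
  …
n=30: ⌊676/223⌋−⌊655/223⌋ = 3−2 = 1  ← one
n=31: ⌊697/223⌋−⌊676/223⌋ = 3−3 = 0
n=32: ⌊718/223⌋−⌊697/223⌋ = 3−3 = 0
  …
n=41: ⌊907/223⌋−⌊886/223⌋ = 4−3 = 1  ← one
n=42: ⌊928/223⌋−⌊907/223⌋ = 4−4 = 0
n=43: ⌊949/223⌋−⌊928/223⌋ = 4−4 = 0
  …
n=51: ⌊1117/223⌋−⌊1096/223⌋ = 5−4 = 1  ← one
n=52: ⌊1138/223⌋−⌊1117/223⌋ = 5−5 = 0
n=53: ⌊1159/223⌋−⌊1138/223⌋ = 5−5 = 0
  …
n=62: ⌊1348/223⌋−⌊1327/223⌋ = 6−5 = 1  ← one
n=63: ⌊1369/223⌋−⌊1348/223⌋ = 6−6 = 0
n=64: ⌊1390/223⌋−⌊1369/223⌋ = 6−6 = 0
  …
n=73: ⌊1579/223⌋−⌊1558/223⌋ = 7−6 = 1  ← one
n=74: ⌊1600/223⌋−⌊1579/223⌋ = 7−7 = 0
n=75: ⌊1621/223⌋−⌊1600/223⌋ = 7−7 = 0
  …
n=83: ⌊1789/223⌋−⌊1768/223⌋ = 8−7 = 1  ← one
n=84: ⌊1810/223⌋−⌊1789/223⌋ = 8−8 = 0
n=85: ⌊1831/223⌋−⌊1810/223⌋ = 8−8 = 0
  …
n=94: ⌊2020/223⌋−⌊1999/223⌋ = 9−8 = 1  ← one
n=95: ⌊2041/223⌋−⌊2020/223⌋ = 9−9 = 0
n=96: ⌊2062/223⌋−⌊2041/223⌋ = 9−9 = 0
  …
n=104: ⌊2230/223⌋−⌊2209/223⌋ = 10−9 = 1  ← one
positions of the first 10 ones: 9 20 30 41 51 62 73 83 94 104


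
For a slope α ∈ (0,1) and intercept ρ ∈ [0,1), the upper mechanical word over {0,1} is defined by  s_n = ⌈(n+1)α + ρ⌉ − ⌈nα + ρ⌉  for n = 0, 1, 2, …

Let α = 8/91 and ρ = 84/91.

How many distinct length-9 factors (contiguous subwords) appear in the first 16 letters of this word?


6

t_n = ⌈(n·8+84)/91⌉ for n = 0 … 16:
  n=0…9: ⌈84/91⌉=1 ⌈92/91⌉=2 ⌈100/91⌉=2 ⌈108/91⌉=2 ⌈116/91⌉=2 ⌈124/91⌉=2 ⌈132/91⌉=2 ⌈140/91⌉=2 ⌈148/91⌉=2 ⌈156/91⌉=2
  n=10…16: ⌈164/91⌉=2 ⌈172/91⌉=2 ⌈180/91⌉=2 ⌈188/91⌉=3 ⌈196/91⌉=3 ⌈204/91⌉=3 ⌈212/91⌉=3
s_n = t_(n+1) − t_n for n = 0 … 15 gives
prefix = 1000000000001000
slide a length-9 window over [0..8] … [7..15] (8 windows); first occurrence of each distinct factor:
  [  0..  8] 100000000
  [  1..  9] 000000000
  [  4.. 12] 000000001
  [  5.. 13] 000000010
  [  6.. 14] 000000100
  [  7.. 15] 000001000
  (the other 2 windows repeat one of these)
distinct factors: {000000000, 000000001, 000000010, 000000100, 000001000, 100000000}
count = 6  (Sturmian bound for length 9 is 10)


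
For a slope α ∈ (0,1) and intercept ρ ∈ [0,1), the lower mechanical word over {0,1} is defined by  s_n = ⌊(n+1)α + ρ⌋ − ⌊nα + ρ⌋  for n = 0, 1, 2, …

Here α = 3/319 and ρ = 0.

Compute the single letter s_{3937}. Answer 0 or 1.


0

(n+1)α + ρ = (3938·3) / 319 = 11814/319
nα + ρ     = (3937·3) / 319 = 11811/319
⌊11814/319⌋ = 37,  ⌊11811/319⌋ = 37
s_{3937} = 37 − 37 = 0


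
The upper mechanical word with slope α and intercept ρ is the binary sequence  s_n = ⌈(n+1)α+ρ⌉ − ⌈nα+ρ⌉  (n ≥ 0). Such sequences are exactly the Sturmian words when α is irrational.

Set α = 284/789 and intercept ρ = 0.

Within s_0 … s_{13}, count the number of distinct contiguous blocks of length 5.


t_n = ⌈(n·284)/789⌉ for n = 0 … 14:
  n=0…9: ⌈0/789⌉=0 ⌈284/789⌉=1 ⌈568/789⌉=1 ⌈852/789⌉=2 ⌈1136/789⌉=2 ⌈1420/789⌉=2 ⌈1704/789⌉=3 ⌈1988/789⌉=3 ⌈2272/789⌉=3 ⌈2556/789⌉=4
  n=10…14: ⌈2840/789⌉=4 ⌈3124/789⌉=4 ⌈3408/789⌉=5 ⌈3692/789⌉=5 ⌈3976/789⌉=6
s_n = t_(n+1) − t_n for n = 0 … 13 gives
prefix = 10100100100101
slide a length-5 window over [0..4] … [9..13] (10 windows); first occurrence of each distinct factor:
  [  0..  4] 10100
  [  1..  5] 01001
  [  2..  6] 10010
  [  3..  7] 00100
  [  9.. 13] 00101
  (the other 5 windows repeat one of these)
distinct factors: {00100, 00101, 01001, 10010, 10100}
count = 5  (Sturmian bound for length 5 is 6)

5


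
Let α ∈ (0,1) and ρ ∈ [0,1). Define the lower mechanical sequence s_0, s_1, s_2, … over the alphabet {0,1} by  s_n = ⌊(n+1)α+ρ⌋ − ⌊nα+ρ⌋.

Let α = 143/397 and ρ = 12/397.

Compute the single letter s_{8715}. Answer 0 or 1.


0

(n+1)α + ρ = (8716·143 + 12) / 397 = 1246400/397
nα + ρ     = (8715·143 + 12) / 397 = 1246257/397
⌊1246400/397⌋ = 3139,  ⌊1246257/397⌋ = 3139
s_{8715} = 3139 − 3139 = 0


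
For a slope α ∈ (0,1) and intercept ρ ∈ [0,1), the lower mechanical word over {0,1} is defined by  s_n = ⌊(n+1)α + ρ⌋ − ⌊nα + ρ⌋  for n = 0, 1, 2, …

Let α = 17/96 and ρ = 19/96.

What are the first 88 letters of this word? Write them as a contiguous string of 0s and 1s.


n=0: ⌊(1·17+19)/96⌋ − ⌊(0·17+19)/96⌋ = ⌊36/96⌋ − ⌊19/96⌋ = 0 − 0 = 0
n=1: ⌊(2·17+19)/96⌋ − ⌊(1·17+19)/96⌋ = ⌊53/96⌋ − ⌊36/96⌋ = 0 − 0 = 0
n=2: ⌊(3·17+19)/96⌋ − ⌊(2·17+19)/96⌋ = ⌊70/96⌋ − ⌊53/96⌋ = 0 − 0 = 0
n=3: ⌊(4·17+19)/96⌋ − ⌊(3·17+19)/96⌋ = ⌊87/96⌋ − ⌊70/96⌋ = 0 − 0 = 0
n=4: ⌊(5·17+19)/96⌋ − ⌊(4·17+19)/96⌋ = ⌊104/96⌋ − ⌊87/96⌋ = 1 − 0 = 1
n=5: ⌊(6·17+19)/96⌋ − ⌊(5·17+19)/96⌋ = ⌊121/96⌋ − ⌊104/96⌋ = 1 − 1 = 0
n=6: ⌊(7·17+19)/96⌋ − ⌊(6·17+19)/96⌋ = ⌊138/96⌋ − ⌊121/96⌋ = 1 − 1 = 0
n=7: ⌊(8·17+19)/96⌋ − ⌊(7·17+19)/96⌋ = ⌊155/96⌋ − ⌊138/96⌋ = 1 − 1 = 0
n=8: ⌊(9·17+19)/96⌋ − ⌊(8·17+19)/96⌋ = ⌊172/96⌋ − ⌊155/96⌋ = 1 − 1 = 0
n=9: ⌊(10·17+19)/96⌋ − ⌊(9·17+19)/96⌋ = ⌊189/96⌋ − ⌊172/96⌋ = 1 − 1 = 0
n=10: ⌊(11·17+19)/96⌋ − ⌊(10·17+19)/96⌋ = ⌊206/96⌋ − ⌊189/96⌋ = 2 − 1 = 1
n=11: ⌊(12·17+19)/96⌋ − ⌊(11·17+19)/96⌋ = ⌊223/96⌋ − ⌊206/96⌋ = 2 − 2 = 0
n=12: ⌊(13·17+19)/96⌋ − ⌊(12·17+19)/96⌋ = ⌊240/96⌋ − ⌊223/96⌋ = 2 − 2 = 0
n=13: ⌊(14·17+19)/96⌋ − ⌊(13·17+19)/96⌋ = ⌊257/96⌋ − ⌊240/96⌋ = 2 − 2 = 0
n=14: ⌊(15·17+19)/96⌋ − ⌊(14·17+19)/96⌋ = ⌊274/96⌋ − ⌊257/96⌋ = 2 − 2 = 0
n=15: ⌊(16·17+19)/96⌋ − ⌊(15·17+19)/96⌋ = ⌊291/96⌋ − ⌊274/96⌋ = 3 − 2 = 1
n=16: ⌊(17·17+19)/96⌋ − ⌊(16·17+19)/96⌋ = ⌊308/96⌋ − ⌊291/96⌋ = 3 − 3 = 0
n=17: ⌊(18·17+19)/96⌋ − ⌊(17·17+19)/96⌋ = ⌊325/96⌋ − ⌊308/96⌋ = 3 − 3 = 0
n=18: ⌊(19·17+19)/96⌋ − ⌊(18·17+19)/96⌋ = ⌊342/96⌋ − ⌊325/96⌋ = 3 − 3 = 0
n=19: ⌊(20·17+19)/96⌋ − ⌊(19·17+19)/96⌋ = ⌊359/96⌋ − ⌊342/96⌋ = 3 − 3 = 0
n=20: ⌊(21·17+19)/96⌋ − ⌊(20·17+19)/96⌋ = ⌊376/96⌋ − ⌊359/96⌋ = 3 − 3 = 0
n=21: ⌊(22·17+19)/96⌋ − ⌊(21·17+19)/96⌋ = ⌊393/96⌋ − ⌊376/96⌋ = 4 − 3 = 1
n=22: ⌊(23·17+19)/96⌋ − ⌊(22·17+19)/96⌋ = ⌊410/96⌋ − ⌊393/96⌋ = 4 − 4 = 0
n=23: ⌊(24·17+19)/96⌋ − ⌊(23·17+19)/96⌋ = ⌊427/96⌋ − ⌊410/96⌋ = 4 − 4 = 0
n=24: ⌊(25·17+19)/96⌋ − ⌊(24·17+19)/96⌋ = ⌊444/96⌋ − ⌊427/96⌋ = 4 − 4 = 0
n=25: ⌊(26·17+19)/96⌋ − ⌊(25·17+19)/96⌋ = ⌊461/96⌋ − ⌊444/96⌋ = 4 − 4 = 0
n=26: ⌊(27·17+19)/96⌋ − ⌊(26·17+19)/96⌋ = ⌊478/96⌋ − ⌊461/96⌋ = 4 − 4 = 0
n=27: ⌊(28·17+19)/96⌋ − ⌊(27·17+19)/96⌋ = ⌊495/96⌋ − ⌊478/96⌋ = 5 − 4 = 1
n=28: ⌊(29·17+19)/96⌋ − ⌊(28·17+19)/96⌋ = ⌊512/96⌋ − ⌊495/96⌋ = 5 − 5 = 0
n=29: ⌊(30·17+19)/96⌋ − ⌊(29·17+19)/96⌋ = ⌊529/96⌋ − ⌊512/96⌋ = 5 − 5 = 0
n=30: ⌊(31·17+19)/96⌋ − ⌊(30·17+19)/96⌋ = ⌊546/96⌋ − ⌊529/96⌋ = 5 − 5 = 0
n=31: ⌊(32·17+19)/96⌋ − ⌊(31·17+19)/96⌋ = ⌊563/96⌋ − ⌊546/96⌋ = 5 − 5 = 0
n=32: ⌊(33·17+19)/96⌋ − ⌊(32·17+19)/96⌋ = ⌊580/96⌋ − ⌊563/96⌋ = 6 − 5 = 1
n=33: ⌊(34·17+19)/96⌋ − ⌊(33·17+19)/96⌋ = ⌊597/96⌋ − ⌊580/96⌋ = 6 − 6 = 0
n=34: ⌊(35·17+19)/96⌋ − ⌊(34·17+19)/96⌋ = ⌊614/96⌋ − ⌊597/96⌋ = 6 − 6 = 0
n=35: ⌊(36·17+19)/96⌋ − ⌊(35·17+19)/96⌋ = ⌊631/96⌋ − ⌊614/96⌋ = 6 − 6 = 0
n=36: ⌊(37·17+19)/96⌋ − ⌊(36·17+19)/96⌋ = ⌊648/96⌋ − ⌊631/96⌋ = 6 − 6 = 0
n=37: ⌊(38·17+19)/96⌋ − ⌊(37·17+19)/96⌋ = ⌊665/96⌋ − ⌊648/96⌋ = 6 − 6 = 0
n=38: ⌊(39·17+19)/96⌋ − ⌊(38·17+19)/96⌋ = ⌊682/96⌋ − ⌊665/96⌋ = 7 − 6 = 1
n=39: ⌊(40·17+19)/96⌋ − ⌊(39·17+19)/96⌋ = ⌊699/96⌋ − ⌊682/96⌋ = 7 − 7 = 0
n=40: ⌊(41·17+19)/96⌋ − ⌊(40·17+19)/96⌋ = ⌊716/96⌋ − ⌊699/96⌋ = 7 − 7 = 0
n=41: ⌊(42·17+19)/96⌋ − ⌊(41·17+19)/96⌋ = ⌊733/96⌋ − ⌊716/96⌋ = 7 − 7 = 0
n=42: ⌊(43·17+19)/96⌋ − ⌊(42·17+19)/96⌋ = ⌊750/96⌋ − ⌊733/96⌋ = 7 − 7 = 0
n=43: ⌊(44·17+19)/96⌋ − ⌊(43·17+19)/96⌋ = ⌊767/96⌋ − ⌊750/96⌋ = 7 − 7 = 0
n=44: ⌊(45·17+19)/96⌋ − ⌊(44·17+19)/96⌋ = ⌊784/96⌋ − ⌊767/96⌋ = 8 − 7 = 1
n=45: ⌊(46·17+19)/96⌋ − ⌊(45·17+19)/96⌋ = ⌊801/96⌋ − ⌊784/96⌋ = 8 − 8 = 0
n=46: ⌊(47·17+19)/96⌋ − ⌊(46·17+19)/96⌋ = ⌊818/96⌋ − ⌊801/96⌋ = 8 − 8 = 0
n=47: ⌊(48·17+19)/96⌋ − ⌊(47·17+19)/96⌋ = ⌊835/96⌋ − ⌊818/96⌋ = 8 − 8 = 0
n=48: ⌊(49·17+19)/96⌋ − ⌊(48·17+19)/96⌋ = ⌊852/96⌋ − ⌊835/96⌋ = 8 − 8 = 0
n=49: ⌊(50·17+19)/96⌋ − ⌊(49·17+19)/96⌋ = ⌊869/96⌋ − ⌊852/96⌋ = 9 − 8 = 1
n=50: ⌊(51·17+19)/96⌋ − ⌊(50·17+19)/96⌋ = ⌊886/96⌋ − ⌊869/96⌋ = 9 − 9 = 0
n=51: ⌊(52·17+19)/96⌋ − ⌊(51·17+19)/96⌋ = ⌊903/96⌋ − ⌊886/96⌋ = 9 − 9 = 0
n=52: ⌊(53·17+19)/96⌋ − ⌊(52·17+19)/96⌋ = ⌊920/96⌋ − ⌊903/96⌋ = 9 − 9 = 0
n=53: ⌊(54·17+19)/96⌋ − ⌊(53·17+19)/96⌋ = ⌊937/96⌋ − ⌊920/96⌋ = 9 − 9 = 0
n=54: ⌊(55·17+19)/96⌋ − ⌊(54·17+19)/96⌋ = ⌊954/96⌋ − ⌊937/96⌋ = 9 − 9 = 0
n=55: ⌊(56·17+19)/96⌋ − ⌊(55·17+19)/96⌋ = ⌊971/96⌋ − ⌊954/96⌋ = 10 − 9 = 1
n=56: ⌊(57·17+19)/96⌋ − ⌊(56·17+19)/96⌋ = ⌊988/96⌋ − ⌊971/96⌋ = 10 − 10 = 0
n=57: ⌊(58·17+19)/96⌋ − ⌊(57·17+19)/96⌋ = ⌊1005/96⌋ − ⌊988/96⌋ = 10 − 10 = 0
n=58: ⌊(59·17+19)/96⌋ − ⌊(58·17+19)/96⌋ = ⌊1022/96⌋ − ⌊1005/96⌋ = 10 − 10 = 0
n=59: ⌊(60·17+19)/96⌋ − ⌊(59·17+19)/96⌋ = ⌊1039/96⌋ − ⌊1022/96⌋ = 10 − 10 = 0
n=60: ⌊(61·17+19)/96⌋ − ⌊(60·17+19)/96⌋ = ⌊1056/96⌋ − ⌊1039/96⌋ = 11 − 10 = 1
n=61: ⌊(62·17+19)/96⌋ − ⌊(61·17+19)/96⌋ = ⌊1073/96⌋ − ⌊1056/96⌋ = 11 − 11 = 0
n=62: ⌊(63·17+19)/96⌋ − ⌊(62·17+19)/96⌋ = ⌊1090/96⌋ − ⌊1073/96⌋ = 11 − 11 = 0
n=63: ⌊(64·17+19)/96⌋ − ⌊(63·17+19)/96⌋ = ⌊1107/96⌋ − ⌊1090/96⌋ = 11 − 11 = 0
n=64: ⌊(65·17+19)/96⌋ − ⌊(64·17+19)/96⌋ = ⌊1124/96⌋ − ⌊1107/96⌋ = 11 − 11 = 0
n=65: ⌊(66·17+19)/96⌋ − ⌊(65·17+19)/96⌋ = ⌊1141/96⌋ − ⌊1124/96⌋ = 11 − 11 = 0
n=66: ⌊(67·17+19)/96⌋ − ⌊(66·17+19)/96⌋ = ⌊1158/96⌋ − ⌊1141/96⌋ = 12 − 11 = 1
n=67: ⌊(68·17+19)/96⌋ − ⌊(67·17+19)/96⌋ = ⌊1175/96⌋ − ⌊1158/96⌋ = 12 − 12 = 0
n=68: ⌊(69·17+19)/96⌋ − ⌊(68·17+19)/96⌋ = ⌊1192/96⌋ − ⌊1175/96⌋ = 12 − 12 = 0
n=69: ⌊(70·17+19)/96⌋ − ⌊(69·17+19)/96⌋ = ⌊1209/96⌋ − ⌊1192/96⌋ = 12 − 12 = 0
n=70: ⌊(71·17+19)/96⌋ − ⌊(70·17+19)/96⌋ = ⌊1226/96⌋ − ⌊1209/96⌋ = 12 − 12 = 0
n=71: ⌊(72·17+19)/96⌋ − ⌊(71·17+19)/96⌋ = ⌊1243/96⌋ − ⌊1226/96⌋ = 12 − 12 = 0
n=72: ⌊(73·17+19)/96⌋ − ⌊(72·17+19)/96⌋ = ⌊1260/96⌋ − ⌊1243/96⌋ = 13 − 12 = 1
n=73: ⌊(74·17+19)/96⌋ − ⌊(73·17+19)/96⌋ = ⌊1277/96⌋ − ⌊1260/96⌋ = 13 − 13 = 0
n=74: ⌊(75·17+19)/96⌋ − ⌊(74·17+19)/96⌋ = ⌊1294/96⌋ − ⌊1277/96⌋ = 13 − 13 = 0
n=75: ⌊(76·17+19)/96⌋ − ⌊(75·17+19)/96⌋ = ⌊1311/96⌋ − ⌊1294/96⌋ = 13 − 13 = 0
n=76: ⌊(77·17+19)/96⌋ − ⌊(76·17+19)/96⌋ = ⌊1328/96⌋ − ⌊1311/96⌋ = 13 − 13 = 0
n=77: ⌊(78·17+19)/96⌋ − ⌊(77·17+19)/96⌋ = ⌊1345/96⌋ − ⌊1328/96⌋ = 14 − 13 = 1
n=78: ⌊(79·17+19)/96⌋ − ⌊(78·17+19)/96⌋ = ⌊1362/96⌋ − ⌊1345/96⌋ = 14 − 14 = 0
n=79: ⌊(80·17+19)/96⌋ − ⌊(79·17+19)/96⌋ = ⌊1379/96⌋ − ⌊1362/96⌋ = 14 − 14 = 0
n=80: ⌊(81·17+19)/96⌋ − ⌊(80·17+19)/96⌋ = ⌊1396/96⌋ − ⌊1379/96⌋ = 14 − 14 = 0
n=81: ⌊(82·17+19)/96⌋ − ⌊(81·17+19)/96⌋ = ⌊1413/96⌋ − ⌊1396/96⌋ = 14 − 14 = 0
n=82: ⌊(83·17+19)/96⌋ − ⌊(82·17+19)/96⌋ = ⌊1430/96⌋ − ⌊1413/96⌋ = 14 − 14 = 0
n=83: ⌊(84·17+19)/96⌋ − ⌊(83·17+19)/96⌋ = ⌊1447/96⌋ − ⌊1430/96⌋ = 15 − 14 = 1
n=84: ⌊(85·17+19)/96⌋ − ⌊(84·17+19)/96⌋ = ⌊1464/96⌋ − ⌊1447/96⌋ = 15 − 15 = 0
n=85: ⌊(86·17+19)/96⌋ − ⌊(85·17+19)/96⌋ = ⌊1481/96⌋ − ⌊1464/96⌋ = 15 − 15 = 0
n=86: ⌊(87·17+19)/96⌋ − ⌊(86·17+19)/96⌋ = ⌊1498/96⌋ − ⌊1481/96⌋ = 15 − 15 = 0
n=87: ⌊(88·17+19)/96⌋ − ⌊(87·17+19)/96⌋ = ⌊1515/96⌋ − ⌊1498/96⌋ = 15 − 15 = 0

0000100000100001000001000001000010000010000010000100000100001000001000001000010000010000


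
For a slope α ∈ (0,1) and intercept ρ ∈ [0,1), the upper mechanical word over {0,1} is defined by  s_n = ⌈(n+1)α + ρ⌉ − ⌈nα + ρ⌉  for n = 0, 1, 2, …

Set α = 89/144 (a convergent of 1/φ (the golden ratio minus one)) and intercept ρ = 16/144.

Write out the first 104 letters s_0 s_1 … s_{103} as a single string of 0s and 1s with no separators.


01011011010110101101101011011010110101101101011011010110101101101011010110110101101101011010110110101101

n=0: ⌈(1·89+16)/144⌉ − ⌈(0·89+16)/144⌉ = ⌈105/144⌉ − ⌈16/144⌉ = 1 − 1 = 0
n=1: ⌈(2·89+16)/144⌉ − ⌈(1·89+16)/144⌉ = ⌈194/144⌉ − ⌈105/144⌉ = 2 − 1 = 1
n=2: ⌈(3·89+16)/144⌉ − ⌈(2·89+16)/144⌉ = ⌈283/144⌉ − ⌈194/144⌉ = 2 − 2 = 0
n=3: ⌈(4·89+16)/144⌉ − ⌈(3·89+16)/144⌉ = ⌈372/144⌉ − ⌈283/144⌉ = 3 − 2 = 1
n=4: ⌈(5·89+16)/144⌉ − ⌈(4·89+16)/144⌉ = ⌈461/144⌉ − ⌈372/144⌉ = 4 − 3 = 1
n=5: ⌈(6·89+16)/144⌉ − ⌈(5·89+16)/144⌉ = ⌈550/144⌉ − ⌈461/144⌉ = 4 − 4 = 0
n=6: ⌈(7·89+16)/144⌉ − ⌈(6·89+16)/144⌉ = ⌈639/144⌉ − ⌈550/144⌉ = 5 − 4 = 1
n=7: ⌈(8·89+16)/144⌉ − ⌈(7·89+16)/144⌉ = ⌈728/144⌉ − ⌈639/144⌉ = 6 − 5 = 1
n=8: ⌈(9·89+16)/144⌉ − ⌈(8·89+16)/144⌉ = ⌈817/144⌉ − ⌈728/144⌉ = 6 − 6 = 0
n=9: ⌈(10·89+16)/144⌉ − ⌈(9·89+16)/144⌉ = ⌈906/144⌉ − ⌈817/144⌉ = 7 − 6 = 1
n=10: ⌈(11·89+16)/144⌉ − ⌈(10·89+16)/144⌉ = ⌈995/144⌉ − ⌈906/144⌉ = 7 − 7 = 0
n=11: ⌈(12·89+16)/144⌉ − ⌈(11·89+16)/144⌉ = ⌈1084/144⌉ − ⌈995/144⌉ = 8 − 7 = 1
n=12: ⌈(13·89+16)/144⌉ − ⌈(12·89+16)/144⌉ = ⌈1173/144⌉ − ⌈1084/144⌉ = 9 − 8 = 1
n=13: ⌈(14·89+16)/144⌉ − ⌈(13·89+16)/144⌉ = ⌈1262/144⌉ − ⌈1173/144⌉ = 9 − 9 = 0
n=14: ⌈(15·89+16)/144⌉ − ⌈(14·89+16)/144⌉ = ⌈1351/144⌉ − ⌈1262/144⌉ = 10 − 9 = 1
n=15: ⌈(16·89+16)/144⌉ − ⌈(15·89+16)/144⌉ = ⌈1440/144⌉ − ⌈1351/144⌉ = 10 − 10 = 0
n=16: ⌈(17·89+16)/144⌉ − ⌈(16·89+16)/144⌉ = ⌈1529/144⌉ − ⌈1440/144⌉ = 11 − 10 = 1
n=17: ⌈(18·89+16)/144⌉ − ⌈(17·89+16)/144⌉ = ⌈1618/144⌉ − ⌈1529/144⌉ = 12 − 11 = 1
n=18: ⌈(19·89+16)/144⌉ − ⌈(18·89+16)/144⌉ = ⌈1707/144⌉ − ⌈1618/144⌉ = 12 − 12 = 0
n=19: ⌈(20·89+16)/144⌉ − ⌈(19·89+16)/144⌉ = ⌈1796/144⌉ − ⌈1707/144⌉ = 13 − 12 = 1
n=20: ⌈(21·89+16)/144⌉ − ⌈(20·89+16)/144⌉ = ⌈1885/144⌉ − ⌈1796/144⌉ = 14 − 13 = 1
n=21: ⌈(22·89+16)/144⌉ − ⌈(21·89+16)/144⌉ = ⌈1974/144⌉ − ⌈1885/144⌉ = 14 − 14 = 0
n=22: ⌈(23·89+16)/144⌉ − ⌈(22·89+16)/144⌉ = ⌈2063/144⌉ − ⌈1974/144⌉ = 15 − 14 = 1
n=23: ⌈(24·89+16)/144⌉ − ⌈(23·89+16)/144⌉ = ⌈2152/144⌉ − ⌈2063/144⌉ = 15 − 15 = 0
n=24: ⌈(25·89+16)/144⌉ − ⌈(24·89+16)/144⌉ = ⌈2241/144⌉ − ⌈2152/144⌉ = 16 − 15 = 1
n=25: ⌈(26·89+16)/144⌉ − ⌈(25·89+16)/144⌉ = ⌈2330/144⌉ − ⌈2241/144⌉ = 17 − 16 = 1
n=26: ⌈(27·89+16)/144⌉ − ⌈(26·89+16)/144⌉ = ⌈2419/144⌉ − ⌈2330/144⌉ = 17 − 17 = 0
n=27: ⌈(28·89+16)/144⌉ − ⌈(27·89+16)/144⌉ = ⌈2508/144⌉ − ⌈2419/144⌉ = 18 − 17 = 1
n=28: ⌈(29·89+16)/144⌉ − ⌈(28·89+16)/144⌉ = ⌈2597/144⌉ − ⌈2508/144⌉ = 19 − 18 = 1
n=29: ⌈(30·89+16)/144⌉ − ⌈(29·89+16)/144⌉ = ⌈2686/144⌉ − ⌈2597/144⌉ = 19 − 19 = 0
n=30: ⌈(31·89+16)/144⌉ − ⌈(30·89+16)/144⌉ = ⌈2775/144⌉ − ⌈2686/144⌉ = 20 − 19 = 1
n=31: ⌈(32·89+16)/144⌉ − ⌈(31·89+16)/144⌉ = ⌈2864/144⌉ − ⌈2775/144⌉ = 20 − 20 = 0
n=32: ⌈(33·89+16)/144⌉ − ⌈(32·89+16)/144⌉ = ⌈2953/144⌉ − ⌈2864/144⌉ = 21 − 20 = 1
n=33: ⌈(34·89+16)/144⌉ − ⌈(33·89+16)/144⌉ = ⌈3042/144⌉ − ⌈2953/144⌉ = 22 − 21 = 1
n=34: ⌈(35·89+16)/144⌉ − ⌈(34·89+16)/144⌉ = ⌈3131/144⌉ − ⌈3042/144⌉ = 22 − 22 = 0
n=35: ⌈(36·89+16)/144⌉ − ⌈(35·89+16)/144⌉ = ⌈3220/144⌉ − ⌈3131/144⌉ = 23 − 22 = 1
n=36: ⌈(37·89+16)/144⌉ − ⌈(36·89+16)/144⌉ = ⌈3309/144⌉ − ⌈3220/144⌉ = 23 − 23 = 0
n=37: ⌈(38·89+16)/144⌉ − ⌈(37·89+16)/144⌉ = ⌈3398/144⌉ − ⌈3309/144⌉ = 24 − 23 = 1
n=38: ⌈(39·89+16)/144⌉ − ⌈(38·89+16)/144⌉ = ⌈3487/144⌉ − ⌈3398/144⌉ = 25 − 24 = 1
n=39: ⌈(40·89+16)/144⌉ − ⌈(39·89+16)/144⌉ = ⌈3576/144⌉ − ⌈3487/144⌉ = 25 − 25 = 0
n=40: ⌈(41·89+16)/144⌉ − ⌈(40·89+16)/144⌉ = ⌈3665/144⌉ − ⌈3576/144⌉ = 26 − 25 = 1
n=41: ⌈(42·89+16)/144⌉ − ⌈(41·89+16)/144⌉ = ⌈3754/144⌉ − ⌈3665/144⌉ = 27 − 26 = 1
n=42: ⌈(43·89+16)/144⌉ − ⌈(42·89+16)/144⌉ = ⌈3843/144⌉ − ⌈3754/144⌉ = 27 − 27 = 0
n=43: ⌈(44·89+16)/144⌉ − ⌈(43·89+16)/144⌉ = ⌈3932/144⌉ − ⌈3843/144⌉ = 28 − 27 = 1
n=44: ⌈(45·89+16)/144⌉ − ⌈(44·89+16)/144⌉ = ⌈4021/144⌉ − ⌈3932/144⌉ = 28 − 28 = 0
n=45: ⌈(46·89+16)/144⌉ − ⌈(45·89+16)/144⌉ = ⌈4110/144⌉ − ⌈4021/144⌉ = 29 − 28 = 1
n=46: ⌈(47·89+16)/144⌉ − ⌈(46·89+16)/144⌉ = ⌈4199/144⌉ − ⌈4110/144⌉ = 30 − 29 = 1
n=47: ⌈(48·89+16)/144⌉ − ⌈(47·89+16)/144⌉ = ⌈4288/144⌉ − ⌈4199/144⌉ = 30 − 30 = 0
n=48: ⌈(49·89+16)/144⌉ − ⌈(48·89+16)/144⌉ = ⌈4377/144⌉ − ⌈4288/144⌉ = 31 − 30 = 1
n=49: ⌈(50·89+16)/144⌉ − ⌈(49·89+16)/144⌉ = ⌈4466/144⌉ − ⌈4377/144⌉ = 32 − 31 = 1
n=50: ⌈(51·89+16)/144⌉ − ⌈(50·89+16)/144⌉ = ⌈4555/144⌉ − ⌈4466/144⌉ = 32 − 32 = 0
n=51: ⌈(52·89+16)/144⌉ − ⌈(51·89+16)/144⌉ = ⌈4644/144⌉ − ⌈4555/144⌉ = 33 − 32 = 1
n=52: ⌈(53·89+16)/144⌉ − ⌈(52·89+16)/144⌉ = ⌈4733/144⌉ − ⌈4644/144⌉ = 33 − 33 = 0
n=53: ⌈(54·89+16)/144⌉ − ⌈(53·89+16)/144⌉ = ⌈4822/144⌉ − ⌈4733/144⌉ = 34 − 33 = 1
n=54: ⌈(55·89+16)/144⌉ − ⌈(54·89+16)/144⌉ = ⌈4911/144⌉ − ⌈4822/144⌉ = 35 − 34 = 1
n=55: ⌈(56·89+16)/144⌉ − ⌈(55·89+16)/144⌉ = ⌈5000/144⌉ − ⌈4911/144⌉ = 35 − 35 = 0
n=56: ⌈(57·89+16)/144⌉ − ⌈(56·89+16)/144⌉ = ⌈5089/144⌉ − ⌈5000/144⌉ = 36 − 35 = 1
n=57: ⌈(58·89+16)/144⌉ − ⌈(57·89+16)/144⌉ = ⌈5178/144⌉ − ⌈5089/144⌉ = 36 − 36 = 0
n=58: ⌈(59·89+16)/144⌉ − ⌈(58·89+16)/144⌉ = ⌈5267/144⌉ − ⌈5178/144⌉ = 37 − 36 = 1
n=59: ⌈(60·89+16)/144⌉ − ⌈(59·89+16)/144⌉ = ⌈5356/144⌉ − ⌈5267/144⌉ = 38 − 37 = 1
n=60: ⌈(61·89+16)/144⌉ − ⌈(60·89+16)/144⌉ = ⌈5445/144⌉ − ⌈5356/144⌉ = 38 − 38 = 0
n=61: ⌈(62·89+16)/144⌉ − ⌈(61·89+16)/144⌉ = ⌈5534/144⌉ − ⌈5445/144⌉ = 39 − 38 = 1
n=62: ⌈(63·89+16)/144⌉ − ⌈(62·89+16)/144⌉ = ⌈5623/144⌉ − ⌈5534/144⌉ = 40 − 39 = 1
n=63: ⌈(64·89+16)/144⌉ − ⌈(63·89+16)/144⌉ = ⌈5712/144⌉ − ⌈5623/144⌉ = 40 − 40 = 0
n=64: ⌈(65·89+16)/144⌉ − ⌈(64·89+16)/144⌉ = ⌈5801/144⌉ − ⌈5712/144⌉ = 41 − 40 = 1
n=65: ⌈(66·89+16)/144⌉ − ⌈(65·89+16)/144⌉ = ⌈5890/144⌉ − ⌈5801/144⌉ = 41 − 41 = 0
n=66: ⌈(67·89+16)/144⌉ − ⌈(66·89+16)/144⌉ = ⌈5979/144⌉ − ⌈5890/144⌉ = 42 − 41 = 1
n=67: ⌈(68·89+16)/144⌉ − ⌈(67·89+16)/144⌉ = ⌈6068/144⌉ − ⌈5979/144⌉ = 43 − 42 = 1
n=68: ⌈(69·89+16)/144⌉ − ⌈(68·89+16)/144⌉ = ⌈6157/144⌉ − ⌈6068/144⌉ = 43 − 43 = 0
n=69: ⌈(70·89+16)/144⌉ − ⌈(69·89+16)/144⌉ = ⌈6246/144⌉ − ⌈6157/144⌉ = 44 − 43 = 1
n=70: ⌈(71·89+16)/144⌉ − ⌈(70·89+16)/144⌉ = ⌈6335/144⌉ − ⌈6246/144⌉ = 44 − 44 = 0
n=71: ⌈(72·89+16)/144⌉ − ⌈(71·89+16)/144⌉ = ⌈6424/144⌉ − ⌈6335/144⌉ = 45 − 44 = 1
n=72: ⌈(73·89+16)/144⌉ − ⌈(72·89+16)/144⌉ = ⌈6513/144⌉ − ⌈6424/144⌉ = 46 − 45 = 1
n=73: ⌈(74·89+16)/144⌉ − ⌈(73·89+16)/144⌉ = ⌈6602/144⌉ − ⌈6513/144⌉ = 46 − 46 = 0
n=74: ⌈(75·89+16)/144⌉ − ⌈(74·89+16)/144⌉ = ⌈6691/144⌉ − ⌈6602/144⌉ = 47 − 46 = 1
n=75: ⌈(76·89+16)/144⌉ − ⌈(75·89+16)/144⌉ = ⌈6780/144⌉ − ⌈6691/144⌉ = 48 − 47 = 1
n=76: ⌈(77·89+16)/144⌉ − ⌈(76·89+16)/144⌉ = ⌈6869/144⌉ − ⌈6780/144⌉ = 48 − 48 = 0
n=77: ⌈(78·89+16)/144⌉ − ⌈(77·89+16)/144⌉ = ⌈6958/144⌉ − ⌈6869/144⌉ = 49 − 48 = 1
n=78: ⌈(79·89+16)/144⌉ − ⌈(78·89+16)/144⌉ = ⌈7047/144⌉ − ⌈6958/144⌉ = 49 − 49 = 0
n=79: ⌈(80·89+16)/144⌉ − ⌈(79·89+16)/144⌉ = ⌈7136/144⌉ − ⌈7047/144⌉ = 50 − 49 = 1
n=80: ⌈(81·89+16)/144⌉ − ⌈(80·89+16)/144⌉ = ⌈7225/144⌉ − ⌈7136/144⌉ = 51 − 50 = 1
n=81: ⌈(82·89+16)/144⌉ − ⌈(81·89+16)/144⌉ = ⌈7314/144⌉ − ⌈7225/144⌉ = 51 − 51 = 0
n=82: ⌈(83·89+16)/144⌉ − ⌈(82·89+16)/144⌉ = ⌈7403/144⌉ − ⌈7314/144⌉ = 52 − 51 = 1
n=83: ⌈(84·89+16)/144⌉ − ⌈(83·89+16)/144⌉ = ⌈7492/144⌉ − ⌈7403/144⌉ = 53 − 52 = 1
n=84: ⌈(85·89+16)/144⌉ − ⌈(84·89+16)/144⌉ = ⌈7581/144⌉ − ⌈7492/144⌉ = 53 − 53 = 0
n=85: ⌈(86·89+16)/144⌉ − ⌈(85·89+16)/144⌉ = ⌈7670/144⌉ − ⌈7581/144⌉ = 54 − 53 = 1
n=86: ⌈(87·89+16)/144⌉ − ⌈(86·89+16)/144⌉ = ⌈7759/144⌉ − ⌈7670/144⌉ = 54 − 54 = 0
n=87: ⌈(88·89+16)/144⌉ − ⌈(87·89+16)/144⌉ = ⌈7848/144⌉ − ⌈7759/144⌉ = 55 − 54 = 1
n=88: ⌈(89·89+16)/144⌉ − ⌈(88·89+16)/144⌉ = ⌈7937/144⌉ − ⌈7848/144⌉ = 56 − 55 = 1
n=89: ⌈(90·89+16)/144⌉ − ⌈(89·89+16)/144⌉ = ⌈8026/144⌉ − ⌈7937/144⌉ = 56 − 56 = 0
n=90: ⌈(91·89+16)/144⌉ − ⌈(90·89+16)/144⌉ = ⌈8115/144⌉ − ⌈8026/144⌉ = 57 − 56 = 1
n=91: ⌈(92·89+16)/144⌉ − ⌈(91·89+16)/144⌉ = ⌈8204/144⌉ − ⌈8115/144⌉ = 57 − 57 = 0
n=92: ⌈(93·89+16)/144⌉ − ⌈(92·89+16)/144⌉ = ⌈8293/144⌉ − ⌈8204/144⌉ = 58 − 57 = 1
n=93: ⌈(94·89+16)/144⌉ − ⌈(93·89+16)/144⌉ = ⌈8382/144⌉ − ⌈8293/144⌉ = 59 − 58 = 1
n=94: ⌈(95·89+16)/144⌉ − ⌈(94·89+16)/144⌉ = ⌈8471/144⌉ − ⌈8382/144⌉ = 59 − 59 = 0
n=95: ⌈(96·89+16)/144⌉ − ⌈(95·89+16)/144⌉ = ⌈8560/144⌉ − ⌈8471/144⌉ = 60 − 59 = 1
n=96: ⌈(97·89+16)/144⌉ − ⌈(96·89+16)/144⌉ = ⌈8649/144⌉ − ⌈8560/144⌉ = 61 − 60 = 1
n=97: ⌈(98·89+16)/144⌉ − ⌈(97·89+16)/144⌉ = ⌈8738/144⌉ − ⌈8649/144⌉ = 61 − 61 = 0
n=98: ⌈(99·89+16)/144⌉ − ⌈(98·89+16)/144⌉ = ⌈8827/144⌉ − ⌈8738/144⌉ = 62 − 61 = 1
n=99: ⌈(100·89+16)/144⌉ − ⌈(99·89+16)/144⌉ = ⌈8916/144⌉ − ⌈8827/144⌉ = 62 − 62 = 0
n=100: ⌈(101·89+16)/144⌉ − ⌈(100·89+16)/144⌉ = ⌈9005/144⌉ − ⌈8916/144⌉ = 63 − 62 = 1
n=101: ⌈(102·89+16)/144⌉ − ⌈(101·89+16)/144⌉ = ⌈9094/144⌉ − ⌈9005/144⌉ = 64 − 63 = 1
n=102: ⌈(103·89+16)/144⌉ − ⌈(102·89+16)/144⌉ = ⌈9183/144⌉ − ⌈9094/144⌉ = 64 − 64 = 0
n=103: ⌈(104·89+16)/144⌉ − ⌈(103·89+16)/144⌉ = ⌈9272/144⌉ − ⌈9183/144⌉ = 65 − 64 = 1


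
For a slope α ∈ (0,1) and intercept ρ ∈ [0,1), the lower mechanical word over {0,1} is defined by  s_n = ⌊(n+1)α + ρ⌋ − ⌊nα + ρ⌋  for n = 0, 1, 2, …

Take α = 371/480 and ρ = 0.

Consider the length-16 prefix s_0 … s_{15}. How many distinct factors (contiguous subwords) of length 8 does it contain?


8

t_n = ⌊(n·371)/480⌋ for n = 0 … 16:
  n=0…9: ⌊0/480⌋=0 ⌊371/480⌋=0 ⌊742/480⌋=1 ⌊1113/480⌋=2 ⌊1484/480⌋=3 ⌊1855/480⌋=3 ⌊2226/480⌋=4 ⌊2597/480⌋=5 ⌊2968/480⌋=6 ⌊3339/480⌋=6
  n=10…16: ⌊3710/480⌋=7 ⌊4081/480⌋=8 ⌊4452/480⌋=9 ⌊4823/480⌋=10 ⌊5194/480⌋=10 ⌊5565/480⌋=11 ⌊5936/480⌋=12
s_n = t_(n+1) − t_n for n = 0 … 15 gives
prefix = 0111011101111011
slide a length-8 window over [0..7] … [8..15] (9 windows); first occurrence of each distinct factor:
  [  0..  7] 01110111
  [  1..  8] 11101110
  [  2..  9] 11011101
  [  3.. 10] 10111011
  [  5.. 12] 11101111
  [  6.. 13] 11011110
  [  7.. 14] 10111101
  [  8.. 15] 01111011
  (the other 1 window repeats one of these)
distinct factors: {01110111, 01111011, 10111011, 10111101, 11011101, 11011110, 11101110, 11101111}
count = 8  (Sturmian bound for length 8 is 9)


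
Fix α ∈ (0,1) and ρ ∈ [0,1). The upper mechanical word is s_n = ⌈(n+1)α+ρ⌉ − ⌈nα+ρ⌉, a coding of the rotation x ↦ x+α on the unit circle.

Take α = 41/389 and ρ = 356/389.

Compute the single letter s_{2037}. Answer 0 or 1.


(n+1)α + ρ = (2038·41 + 356) / 389 = 83914/389
nα + ρ     = (2037·41 + 356) / 389 = 83873/389
⌈83914/389⌉ = 216,  ⌈83873/389⌉ = 216
s_{2037} = 216 − 216 = 0

0


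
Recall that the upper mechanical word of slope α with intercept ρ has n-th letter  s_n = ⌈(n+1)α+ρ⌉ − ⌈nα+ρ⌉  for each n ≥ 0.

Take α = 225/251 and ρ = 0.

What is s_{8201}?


1

(n+1)α + ρ = (8202·225) / 251 = 1845450/251
nα + ρ     = (8201·225) / 251 = 1845225/251
⌈1845450/251⌉ = 7353,  ⌈1845225/251⌉ = 7352
s_{8201} = 7353 − 7352 = 1


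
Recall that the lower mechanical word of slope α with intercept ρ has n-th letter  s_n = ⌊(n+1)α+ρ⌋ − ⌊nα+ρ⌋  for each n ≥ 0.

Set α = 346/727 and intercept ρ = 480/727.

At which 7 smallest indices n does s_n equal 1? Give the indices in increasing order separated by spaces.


n=0: ⌊826/727⌋−⌊480/727⌋ = 1−0 = 1  ← one
n=1: ⌊1172/727⌋−⌊826/727⌋ = 1−1 = 0
n=2: ⌊1518/727⌋−⌊1172/727⌋ = 2−1 = 1  ← one
n=3: ⌊1864/727⌋−⌊1518/727⌋ = 2−2 = 0
n=4: ⌊2210/727⌋−⌊1864/727⌋ = 3−2 = 1  ← one
n=5: ⌊2556/727⌋−⌊2210/727⌋ = 3−3 = 0
n=6: ⌊2902/727⌋−⌊2556/727⌋ = 3−3 = 0
n=7: ⌊3248/727⌋−⌊2902/727⌋ = 4−3 = 1  ← one
n=8: ⌊3594/727⌋−⌊3248/727⌋ = 4−4 = 0
n=9: ⌊3940/727⌋−⌊3594/727⌋ = 5−4 = 1  ← one
n=10: ⌊4286/727⌋−⌊3940/727⌋ = 5−5 = 0
n=11: ⌊4632/727⌋−⌊4286/727⌋ = 6−5 = 1  ← one
n=12: ⌊4978/727⌋−⌊4632/727⌋ = 6−6 = 0
n=13: ⌊5324/727⌋−⌊4978/727⌋ = 7−6 = 1  ← one
positions of the first 7 ones: 0 2 4 7 9 11 13

0 2 4 7 9 11 13


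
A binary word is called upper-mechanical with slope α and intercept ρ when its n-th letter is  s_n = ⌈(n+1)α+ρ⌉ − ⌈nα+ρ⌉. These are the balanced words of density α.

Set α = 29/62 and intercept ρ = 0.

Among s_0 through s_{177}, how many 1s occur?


84

#1s = Σ_{n=0}^{177} s_n = Σ_{n=0}^{177} (⌈(n+1)α+ρ⌉ − ⌈nα+ρ⌉)
the sum telescopes: every ⌈nα+ρ⌉ with 0 < n < 178 appears once with + and once with −, leaving ⌈178α+ρ⌉ − ⌈0·α+ρ⌉
178α + ρ = (178·29) / 62 = 5162/62
ρ = 0/62
⌈5162/62⌉ = 84,  ⌈0/62⌉ = 0
#1s = 84 − 0 = 84


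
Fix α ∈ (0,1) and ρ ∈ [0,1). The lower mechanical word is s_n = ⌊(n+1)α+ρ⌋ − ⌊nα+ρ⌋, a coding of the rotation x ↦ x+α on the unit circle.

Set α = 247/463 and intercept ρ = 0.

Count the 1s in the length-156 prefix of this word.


83

#1s = Σ_{n=0}^{155} s_n = Σ_{n=0}^{155} (⌊(n+1)α+ρ⌋ − ⌊nα+ρ⌋)
the sum telescopes: every ⌊nα+ρ⌋ with 0 < n < 156 appears once with + and once with −, leaving ⌊156α+ρ⌋ − ⌊0·α+ρ⌋
156α + ρ = (156·247) / 463 = 38532/463
ρ = 0/463
⌊38532/463⌋ = 83,  ⌊0/463⌋ = 0
#1s = 83 − 0 = 83


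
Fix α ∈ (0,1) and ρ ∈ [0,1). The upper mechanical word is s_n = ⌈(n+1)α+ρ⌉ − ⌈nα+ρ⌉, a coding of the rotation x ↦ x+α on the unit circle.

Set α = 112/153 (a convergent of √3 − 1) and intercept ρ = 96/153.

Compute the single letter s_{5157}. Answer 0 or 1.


1

(n+1)α + ρ = (5158·112 + 96) / 153 = 577792/153
nα + ρ     = (5157·112 + 96) / 153 = 577680/153
⌈577792/153⌉ = 3777,  ⌈577680/153⌉ = 3776
s_{5157} = 3777 − 3776 = 1


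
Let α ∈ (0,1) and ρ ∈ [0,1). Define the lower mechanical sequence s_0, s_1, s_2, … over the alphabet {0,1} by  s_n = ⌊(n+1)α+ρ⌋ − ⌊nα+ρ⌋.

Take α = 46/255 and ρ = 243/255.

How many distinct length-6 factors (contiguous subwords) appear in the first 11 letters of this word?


6

t_n = ⌊(n·46+243)/255⌋ for n = 0 … 11:
  n=0…9: ⌊243/255⌋=0 ⌊289/255⌋=1 ⌊335/255⌋=1 ⌊381/255⌋=1 ⌊427/255⌋=1 ⌊473/255⌋=1 ⌊519/255⌋=2 ⌊565/255⌋=2 ⌊611/255⌋=2 ⌊657/255⌋=2
  n=10…11: ⌊703/255⌋=2 ⌊749/255⌋=2
s_n = t_(n+1) − t_n for n = 0 … 10 gives
prefix = 10000100000
slide a length-6 window over [0..5] … [5..10] (6 windows); first occurrence of each distinct factor:
  [  0..  5] 100001
  [  1..  6] 000010
  [  2..  7] 000100
  [  3..  8] 001000
  [  4..  9] 010000
  [  5.. 10] 100000
distinct factors: {000010, 000100, 001000, 010000, 100000, 100001}
count = 6  (Sturmian bound for length 6 is 7)


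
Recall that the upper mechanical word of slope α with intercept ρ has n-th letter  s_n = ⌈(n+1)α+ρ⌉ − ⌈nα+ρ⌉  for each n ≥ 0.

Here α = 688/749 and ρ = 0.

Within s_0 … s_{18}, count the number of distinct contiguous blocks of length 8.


8

t_n = ⌈(n·688)/749⌉ for n = 0 … 19:
  n=0…9: ⌈0/749⌉=0 ⌈688/749⌉=1 ⌈1376/749⌉=2 ⌈2064/749⌉=3 ⌈2752/749⌉=4 ⌈3440/749⌉=5 ⌈4128/749⌉=6 ⌈4816/749⌉=7 ⌈5504/749⌉=8 ⌈6192/749⌉=9
  n=10…19: ⌈6880/749⌉=10 ⌈7568/749⌉=11 ⌈8256/749⌉=12 ⌈8944/749⌉=12 ⌈9632/749⌉=13 ⌈10320/749⌉=14 ⌈11008/749⌉=15 ⌈11696/749⌉=16 ⌈12384/749⌉=17 ⌈13072/749⌉=18
s_n = t_(n+1) − t_n for n = 0 … 18 gives
prefix = 1111111111110111111
slide a length-8 window over [0..7] … [11..18] (12 windows); first occurrence of each distinct factor:
  [  0..  7] 11111111
  [  5.. 12] 11111110
  [  6.. 13] 11111101
  [  7.. 14] 11111011
  [  8.. 15] 11110111
  [  9.. 16] 11101111
  [ 10.. 17] 11011111
  [ 11.. 18] 10111111
  (the other 4 windows repeat one of these)
distinct factors: {10111111, 11011111, 11101111, 11110111, 11111011, 11111101, 11111110, 11111111}
count = 8  (Sturmian bound for length 8 is 9)


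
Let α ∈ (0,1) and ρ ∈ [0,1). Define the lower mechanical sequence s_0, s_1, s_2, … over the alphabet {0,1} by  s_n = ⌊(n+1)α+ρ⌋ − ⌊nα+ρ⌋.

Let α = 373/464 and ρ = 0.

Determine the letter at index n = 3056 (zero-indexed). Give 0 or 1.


(n+1)α + ρ = (3057·373) / 464 = 1140261/464
nα + ρ     = (3056·373) / 464 = 1139888/464
⌊1140261/464⌋ = 2457,  ⌊1139888/464⌋ = 2456
s_{3056} = 2457 − 2456 = 1

1


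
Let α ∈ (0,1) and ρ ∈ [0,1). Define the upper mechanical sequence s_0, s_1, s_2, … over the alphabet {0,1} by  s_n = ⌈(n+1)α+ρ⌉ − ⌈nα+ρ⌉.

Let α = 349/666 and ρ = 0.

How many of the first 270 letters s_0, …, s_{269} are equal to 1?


142

#1s = Σ_{n=0}^{269} s_n = Σ_{n=0}^{269} (⌈(n+1)α+ρ⌉ − ⌈nα+ρ⌉)
the sum telescopes: every ⌈nα+ρ⌉ with 0 < n < 270 appears once with + and once with −, leaving ⌈270α+ρ⌉ − ⌈0·α+ρ⌉
270α + ρ = (270·349) / 666 = 94230/666
ρ = 0/666
⌈94230/666⌉ = 142,  ⌈0/666⌉ = 0
#1s = 142 − 0 = 142


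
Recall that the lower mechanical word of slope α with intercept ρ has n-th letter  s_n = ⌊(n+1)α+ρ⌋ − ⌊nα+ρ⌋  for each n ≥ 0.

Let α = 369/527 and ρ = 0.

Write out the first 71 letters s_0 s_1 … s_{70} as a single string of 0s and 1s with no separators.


01101101110110110111011011011101101101110110110111011011011101101101110

n=0: ⌊(1·369)/527⌋ − ⌊(0·369)/527⌋ = ⌊369/527⌋ − ⌊0/527⌋ = 0 − 0 = 0
n=1: ⌊(2·369)/527⌋ − ⌊(1·369)/527⌋ = ⌊738/527⌋ − ⌊369/527⌋ = 1 − 0 = 1
n=2: ⌊(3·369)/527⌋ − ⌊(2·369)/527⌋ = ⌊1107/527⌋ − ⌊738/527⌋ = 2 − 1 = 1
n=3: ⌊(4·369)/527⌋ − ⌊(3·369)/527⌋ = ⌊1476/527⌋ − ⌊1107/527⌋ = 2 − 2 = 0
n=4: ⌊(5·369)/527⌋ − ⌊(4·369)/527⌋ = ⌊1845/527⌋ − ⌊1476/527⌋ = 3 − 2 = 1
n=5: ⌊(6·369)/527⌋ − ⌊(5·369)/527⌋ = ⌊2214/527⌋ − ⌊1845/527⌋ = 4 − 3 = 1
n=6: ⌊(7·369)/527⌋ − ⌊(6·369)/527⌋ = ⌊2583/527⌋ − ⌊2214/527⌋ = 4 − 4 = 0
n=7: ⌊(8·369)/527⌋ − ⌊(7·369)/527⌋ = ⌊2952/527⌋ − ⌊2583/527⌋ = 5 − 4 = 1
n=8: ⌊(9·369)/527⌋ − ⌊(8·369)/527⌋ = ⌊3321/527⌋ − ⌊2952/527⌋ = 6 − 5 = 1
n=9: ⌊(10·369)/527⌋ − ⌊(9·369)/527⌋ = ⌊3690/527⌋ − ⌊3321/527⌋ = 7 − 6 = 1
n=10: ⌊(11·369)/527⌋ − ⌊(10·369)/527⌋ = ⌊4059/527⌋ − ⌊3690/527⌋ = 7 − 7 = 0
n=11: ⌊(12·369)/527⌋ − ⌊(11·369)/527⌋ = ⌊4428/527⌋ − ⌊4059/527⌋ = 8 − 7 = 1
n=12: ⌊(13·369)/527⌋ − ⌊(12·369)/527⌋ = ⌊4797/527⌋ − ⌊4428/527⌋ = 9 − 8 = 1
n=13: ⌊(14·369)/527⌋ − ⌊(13·369)/527⌋ = ⌊5166/527⌋ − ⌊4797/527⌋ = 9 − 9 = 0
n=14: ⌊(15·369)/527⌋ − ⌊(14·369)/527⌋ = ⌊5535/527⌋ − ⌊5166/527⌋ = 10 − 9 = 1
n=15: ⌊(16·369)/527⌋ − ⌊(15·369)/527⌋ = ⌊5904/527⌋ − ⌊5535/527⌋ = 11 − 10 = 1
n=16: ⌊(17·369)/527⌋ − ⌊(16·369)/527⌋ = ⌊6273/527⌋ − ⌊5904/527⌋ = 11 − 11 = 0
n=17: ⌊(18·369)/527⌋ − ⌊(17·369)/527⌋ = ⌊6642/527⌋ − ⌊6273/527⌋ = 12 − 11 = 1
n=18: ⌊(19·369)/527⌋ − ⌊(18·369)/527⌋ = ⌊7011/527⌋ − ⌊6642/527⌋ = 13 − 12 = 1
n=19: ⌊(20·369)/527⌋ − ⌊(19·369)/527⌋ = ⌊7380/527⌋ − ⌊7011/527⌋ = 14 − 13 = 1
n=20: ⌊(21·369)/527⌋ − ⌊(20·369)/527⌋ = ⌊7749/527⌋ − ⌊7380/527⌋ = 14 − 14 = 0
n=21: ⌊(22·369)/527⌋ − ⌊(21·369)/527⌋ = ⌊8118/527⌋ − ⌊7749/527⌋ = 15 − 14 = 1
n=22: ⌊(23·369)/527⌋ − ⌊(22·369)/527⌋ = ⌊8487/527⌋ − ⌊8118/527⌋ = 16 − 15 = 1
n=23: ⌊(24·369)/527⌋ − ⌊(23·369)/527⌋ = ⌊8856/527⌋ − ⌊8487/527⌋ = 16 − 16 = 0
n=24: ⌊(25·369)/527⌋ − ⌊(24·369)/527⌋ = ⌊9225/527⌋ − ⌊8856/527⌋ = 17 − 16 = 1
n=25: ⌊(26·369)/527⌋ − ⌊(25·369)/527⌋ = ⌊9594/527⌋ − ⌊9225/527⌋ = 18 − 17 = 1
n=26: ⌊(27·369)/527⌋ − ⌊(26·369)/527⌋ = ⌊9963/527⌋ − ⌊9594/527⌋ = 18 − 18 = 0
n=27: ⌊(28·369)/527⌋ − ⌊(27·369)/527⌋ = ⌊10332/527⌋ − ⌊9963/527⌋ = 19 − 18 = 1
n=28: ⌊(29·369)/527⌋ − ⌊(28·369)/527⌋ = ⌊10701/527⌋ − ⌊10332/527⌋ = 20 − 19 = 1
n=29: ⌊(30·369)/527⌋ − ⌊(29·369)/527⌋ = ⌊11070/527⌋ − ⌊10701/527⌋ = 21 − 20 = 1
n=30: ⌊(31·369)/527⌋ − ⌊(30·369)/527⌋ = ⌊11439/527⌋ − ⌊11070/527⌋ = 21 − 21 = 0
n=31: ⌊(32·369)/527⌋ − ⌊(31·369)/527⌋ = ⌊11808/527⌋ − ⌊11439/527⌋ = 22 − 21 = 1
n=32: ⌊(33·369)/527⌋ − ⌊(32·369)/527⌋ = ⌊12177/527⌋ − ⌊11808/527⌋ = 23 − 22 = 1
n=33: ⌊(34·369)/527⌋ − ⌊(33·369)/527⌋ = ⌊12546/527⌋ − ⌊12177/527⌋ = 23 − 23 = 0
n=34: ⌊(35·369)/527⌋ − ⌊(34·369)/527⌋ = ⌊12915/527⌋ − ⌊12546/527⌋ = 24 − 23 = 1
n=35: ⌊(36·369)/527⌋ − ⌊(35·369)/527⌋ = ⌊13284/527⌋ − ⌊12915/527⌋ = 25 − 24 = 1
n=36: ⌊(37·369)/527⌋ − ⌊(36·369)/527⌋ = ⌊13653/527⌋ − ⌊13284/527⌋ = 25 − 25 = 0
n=37: ⌊(38·369)/527⌋ − ⌊(37·369)/527⌋ = ⌊14022/527⌋ − ⌊13653/527⌋ = 26 − 25 = 1
n=38: ⌊(39·369)/527⌋ − ⌊(38·369)/527⌋ = ⌊14391/527⌋ − ⌊14022/527⌋ = 27 − 26 = 1
n=39: ⌊(40·369)/527⌋ − ⌊(39·369)/527⌋ = ⌊14760/527⌋ − ⌊14391/527⌋ = 28 − 27 = 1
n=40: ⌊(41·369)/527⌋ − ⌊(40·369)/527⌋ = ⌊15129/527⌋ − ⌊14760/527⌋ = 28 − 28 = 0
n=41: ⌊(42·369)/527⌋ − ⌊(41·369)/527⌋ = ⌊15498/527⌋ − ⌊15129/527⌋ = 29 − 28 = 1
n=42: ⌊(43·369)/527⌋ − ⌊(42·369)/527⌋ = ⌊15867/527⌋ − ⌊15498/527⌋ = 30 − 29 = 1
n=43: ⌊(44·369)/527⌋ − ⌊(43·369)/527⌋ = ⌊16236/527⌋ − ⌊15867/527⌋ = 30 − 30 = 0
n=44: ⌊(45·369)/527⌋ − ⌊(44·369)/527⌋ = ⌊16605/527⌋ − ⌊16236/527⌋ = 31 − 30 = 1
n=45: ⌊(46·369)/527⌋ − ⌊(45·369)/527⌋ = ⌊16974/527⌋ − ⌊16605/527⌋ = 32 − 31 = 1
n=46: ⌊(47·369)/527⌋ − ⌊(46·369)/527⌋ = ⌊17343/527⌋ − ⌊16974/527⌋ = 32 − 32 = 0
n=47: ⌊(48·369)/527⌋ − ⌊(47·369)/527⌋ = ⌊17712/527⌋ − ⌊17343/527⌋ = 33 − 32 = 1
n=48: ⌊(49·369)/527⌋ − ⌊(48·369)/527⌋ = ⌊18081/527⌋ − ⌊17712/527⌋ = 34 − 33 = 1
n=49: ⌊(50·369)/527⌋ − ⌊(49·369)/527⌋ = ⌊18450/527⌋ − ⌊18081/527⌋ = 35 − 34 = 1
n=50: ⌊(51·369)/527⌋ − ⌊(50·369)/527⌋ = ⌊18819/527⌋ − ⌊18450/527⌋ = 35 − 35 = 0
n=51: ⌊(52·369)/527⌋ − ⌊(51·369)/527⌋ = ⌊19188/527⌋ − ⌊18819/527⌋ = 36 − 35 = 1
n=52: ⌊(53·369)/527⌋ − ⌊(52·369)/527⌋ = ⌊19557/527⌋ − ⌊19188/527⌋ = 37 − 36 = 1
n=53: ⌊(54·369)/527⌋ − ⌊(53·369)/527⌋ = ⌊19926/527⌋ − ⌊19557/527⌋ = 37 − 37 = 0
n=54: ⌊(55·369)/527⌋ − ⌊(54·369)/527⌋ = ⌊20295/527⌋ − ⌊19926/527⌋ = 38 − 37 = 1
n=55: ⌊(56·369)/527⌋ − ⌊(55·369)/527⌋ = ⌊20664/527⌋ − ⌊20295/527⌋ = 39 − 38 = 1
n=56: ⌊(57·369)/527⌋ − ⌊(56·369)/527⌋ = ⌊21033/527⌋ − ⌊20664/527⌋ = 39 − 39 = 0
n=57: ⌊(58·369)/527⌋ − ⌊(57·369)/527⌋ = ⌊21402/527⌋ − ⌊21033/527⌋ = 40 − 39 = 1
n=58: ⌊(59·369)/527⌋ − ⌊(58·369)/527⌋ = ⌊21771/527⌋ − ⌊21402/527⌋ = 41 − 40 = 1
n=59: ⌊(60·369)/527⌋ − ⌊(59·369)/527⌋ = ⌊22140/527⌋ − ⌊21771/527⌋ = 42 − 41 = 1
n=60: ⌊(61·369)/527⌋ − ⌊(60·369)/527⌋ = ⌊22509/527⌋ − ⌊22140/527⌋ = 42 − 42 = 0
n=61: ⌊(62·369)/527⌋ − ⌊(61·369)/527⌋ = ⌊22878/527⌋ − ⌊22509/527⌋ = 43 − 42 = 1
n=62: ⌊(63·369)/527⌋ − ⌊(62·369)/527⌋ = ⌊23247/527⌋ − ⌊22878/527⌋ = 44 − 43 = 1
n=63: ⌊(64·369)/527⌋ − ⌊(63·369)/527⌋ = ⌊23616/527⌋ − ⌊23247/527⌋ = 44 − 44 = 0
n=64: ⌊(65·369)/527⌋ − ⌊(64·369)/527⌋ = ⌊23985/527⌋ − ⌊23616/527⌋ = 45 − 44 = 1
n=65: ⌊(66·369)/527⌋ − ⌊(65·369)/527⌋ = ⌊24354/527⌋ − ⌊23985/527⌋ = 46 − 45 = 1
n=66: ⌊(67·369)/527⌋ − ⌊(66·369)/527⌋ = ⌊24723/527⌋ − ⌊24354/527⌋ = 46 − 46 = 0
n=67: ⌊(68·369)/527⌋ − ⌊(67·369)/527⌋ = ⌊25092/527⌋ − ⌊24723/527⌋ = 47 − 46 = 1
n=68: ⌊(69·369)/527⌋ − ⌊(68·369)/527⌋ = ⌊25461/527⌋ − ⌊25092/527⌋ = 48 − 47 = 1
n=69: ⌊(70·369)/527⌋ − ⌊(69·369)/527⌋ = ⌊25830/527⌋ − ⌊25461/527⌋ = 49 − 48 = 1
n=70: ⌊(71·369)/527⌋ − ⌊(70·369)/527⌋ = ⌊26199/527⌋ − ⌊25830/527⌋ = 49 − 49 = 0
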